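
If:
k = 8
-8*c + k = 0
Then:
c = 1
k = 8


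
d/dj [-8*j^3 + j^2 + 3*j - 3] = -24*j^2 + 2*j + 3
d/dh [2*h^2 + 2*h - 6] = 4*h + 2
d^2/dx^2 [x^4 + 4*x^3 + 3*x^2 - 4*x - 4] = 12*x^2 + 24*x + 6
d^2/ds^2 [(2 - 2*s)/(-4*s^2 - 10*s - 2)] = 2*((s - 1)*(4*s + 5)^2 - 3*(2*s + 1)*(2*s^2 + 5*s + 1))/(2*s^2 + 5*s + 1)^3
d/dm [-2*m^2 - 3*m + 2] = -4*m - 3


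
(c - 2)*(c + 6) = c^2 + 4*c - 12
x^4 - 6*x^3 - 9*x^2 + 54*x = x*(x - 6)*(x - 3)*(x + 3)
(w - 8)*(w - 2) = w^2 - 10*w + 16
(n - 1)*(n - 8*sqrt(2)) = n^2 - 8*sqrt(2)*n - n + 8*sqrt(2)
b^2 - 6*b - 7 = (b - 7)*(b + 1)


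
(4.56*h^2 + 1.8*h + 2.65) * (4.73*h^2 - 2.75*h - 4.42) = 21.5688*h^4 - 4.026*h^3 - 12.5707*h^2 - 15.2435*h - 11.713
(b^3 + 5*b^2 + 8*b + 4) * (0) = 0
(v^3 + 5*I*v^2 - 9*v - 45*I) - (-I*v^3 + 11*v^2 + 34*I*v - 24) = v^3 + I*v^3 - 11*v^2 + 5*I*v^2 - 9*v - 34*I*v + 24 - 45*I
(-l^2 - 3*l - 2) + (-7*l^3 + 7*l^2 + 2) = -7*l^3 + 6*l^2 - 3*l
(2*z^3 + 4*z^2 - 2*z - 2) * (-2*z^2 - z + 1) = -4*z^5 - 10*z^4 + 2*z^3 + 10*z^2 - 2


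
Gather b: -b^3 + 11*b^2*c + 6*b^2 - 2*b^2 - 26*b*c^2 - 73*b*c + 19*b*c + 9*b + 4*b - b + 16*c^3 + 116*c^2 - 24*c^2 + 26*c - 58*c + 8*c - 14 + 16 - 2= -b^3 + b^2*(11*c + 4) + b*(-26*c^2 - 54*c + 12) + 16*c^3 + 92*c^2 - 24*c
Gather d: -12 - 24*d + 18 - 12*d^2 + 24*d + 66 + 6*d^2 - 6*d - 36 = -6*d^2 - 6*d + 36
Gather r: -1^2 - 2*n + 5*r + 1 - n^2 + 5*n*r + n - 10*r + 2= -n^2 - n + r*(5*n - 5) + 2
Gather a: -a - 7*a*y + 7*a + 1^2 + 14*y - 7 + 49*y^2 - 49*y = a*(6 - 7*y) + 49*y^2 - 35*y - 6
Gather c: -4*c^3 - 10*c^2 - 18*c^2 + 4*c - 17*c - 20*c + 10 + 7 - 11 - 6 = -4*c^3 - 28*c^2 - 33*c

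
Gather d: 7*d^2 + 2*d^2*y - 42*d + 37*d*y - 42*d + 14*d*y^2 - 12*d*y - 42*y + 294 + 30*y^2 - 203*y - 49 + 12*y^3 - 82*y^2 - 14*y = d^2*(2*y + 7) + d*(14*y^2 + 25*y - 84) + 12*y^3 - 52*y^2 - 259*y + 245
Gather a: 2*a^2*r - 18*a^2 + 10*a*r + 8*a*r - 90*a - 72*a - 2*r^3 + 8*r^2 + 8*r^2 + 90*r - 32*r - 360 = a^2*(2*r - 18) + a*(18*r - 162) - 2*r^3 + 16*r^2 + 58*r - 360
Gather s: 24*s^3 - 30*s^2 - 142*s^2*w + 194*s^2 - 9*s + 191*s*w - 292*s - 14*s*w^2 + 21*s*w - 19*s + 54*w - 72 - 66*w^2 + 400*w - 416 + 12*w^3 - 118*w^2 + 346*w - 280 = 24*s^3 + s^2*(164 - 142*w) + s*(-14*w^2 + 212*w - 320) + 12*w^3 - 184*w^2 + 800*w - 768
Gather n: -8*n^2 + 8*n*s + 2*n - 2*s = -8*n^2 + n*(8*s + 2) - 2*s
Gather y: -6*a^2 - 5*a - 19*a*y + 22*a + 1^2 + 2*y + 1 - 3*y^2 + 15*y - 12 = -6*a^2 + 17*a - 3*y^2 + y*(17 - 19*a) - 10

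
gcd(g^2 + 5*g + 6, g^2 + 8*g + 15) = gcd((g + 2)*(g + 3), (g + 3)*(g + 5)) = g + 3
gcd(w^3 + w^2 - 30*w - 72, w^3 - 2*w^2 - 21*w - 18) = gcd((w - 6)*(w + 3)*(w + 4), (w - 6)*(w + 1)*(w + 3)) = w^2 - 3*w - 18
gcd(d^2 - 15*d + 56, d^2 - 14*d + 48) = d - 8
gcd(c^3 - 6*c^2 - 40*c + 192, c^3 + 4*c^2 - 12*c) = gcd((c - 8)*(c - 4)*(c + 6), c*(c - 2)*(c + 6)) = c + 6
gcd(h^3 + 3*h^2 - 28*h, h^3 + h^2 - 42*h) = h^2 + 7*h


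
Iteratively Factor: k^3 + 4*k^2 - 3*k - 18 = (k + 3)*(k^2 + k - 6) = (k - 2)*(k + 3)*(k + 3)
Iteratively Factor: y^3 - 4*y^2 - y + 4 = (y + 1)*(y^2 - 5*y + 4) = (y - 4)*(y + 1)*(y - 1)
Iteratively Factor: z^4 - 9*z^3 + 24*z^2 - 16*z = (z - 1)*(z^3 - 8*z^2 + 16*z) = (z - 4)*(z - 1)*(z^2 - 4*z) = z*(z - 4)*(z - 1)*(z - 4)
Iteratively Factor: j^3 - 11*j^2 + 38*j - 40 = (j - 2)*(j^2 - 9*j + 20) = (j - 5)*(j - 2)*(j - 4)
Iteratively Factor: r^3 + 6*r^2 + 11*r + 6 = (r + 1)*(r^2 + 5*r + 6) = (r + 1)*(r + 3)*(r + 2)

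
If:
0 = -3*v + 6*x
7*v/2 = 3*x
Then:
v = 0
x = 0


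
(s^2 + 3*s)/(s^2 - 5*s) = (s + 3)/(s - 5)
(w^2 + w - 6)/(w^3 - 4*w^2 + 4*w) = (w + 3)/(w*(w - 2))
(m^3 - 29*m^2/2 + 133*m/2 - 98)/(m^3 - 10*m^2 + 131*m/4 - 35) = 2*(m - 7)/(2*m - 5)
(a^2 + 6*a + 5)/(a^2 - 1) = (a + 5)/(a - 1)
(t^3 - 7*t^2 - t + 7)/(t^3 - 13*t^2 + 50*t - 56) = (t^2 - 1)/(t^2 - 6*t + 8)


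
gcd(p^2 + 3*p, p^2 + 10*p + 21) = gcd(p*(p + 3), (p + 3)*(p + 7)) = p + 3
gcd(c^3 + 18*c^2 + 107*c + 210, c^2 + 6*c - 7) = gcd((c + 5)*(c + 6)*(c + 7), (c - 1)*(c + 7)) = c + 7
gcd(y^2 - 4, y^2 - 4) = y^2 - 4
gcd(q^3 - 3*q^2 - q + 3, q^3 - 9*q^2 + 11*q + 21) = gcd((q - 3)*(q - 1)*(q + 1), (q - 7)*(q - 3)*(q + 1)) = q^2 - 2*q - 3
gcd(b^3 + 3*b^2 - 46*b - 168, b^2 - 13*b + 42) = b - 7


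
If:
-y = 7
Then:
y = -7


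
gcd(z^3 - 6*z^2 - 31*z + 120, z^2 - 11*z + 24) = z^2 - 11*z + 24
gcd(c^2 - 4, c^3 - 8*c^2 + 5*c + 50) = c + 2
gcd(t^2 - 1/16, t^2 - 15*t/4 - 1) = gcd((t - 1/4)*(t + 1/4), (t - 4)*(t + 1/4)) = t + 1/4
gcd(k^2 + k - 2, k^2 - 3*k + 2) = k - 1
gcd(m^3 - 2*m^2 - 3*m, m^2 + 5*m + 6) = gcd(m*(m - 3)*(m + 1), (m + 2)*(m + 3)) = 1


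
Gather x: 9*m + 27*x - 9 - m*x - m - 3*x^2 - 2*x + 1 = 8*m - 3*x^2 + x*(25 - m) - 8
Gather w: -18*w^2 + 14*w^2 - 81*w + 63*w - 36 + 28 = -4*w^2 - 18*w - 8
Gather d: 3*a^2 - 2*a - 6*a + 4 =3*a^2 - 8*a + 4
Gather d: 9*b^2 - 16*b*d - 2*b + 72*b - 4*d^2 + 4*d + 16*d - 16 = 9*b^2 + 70*b - 4*d^2 + d*(20 - 16*b) - 16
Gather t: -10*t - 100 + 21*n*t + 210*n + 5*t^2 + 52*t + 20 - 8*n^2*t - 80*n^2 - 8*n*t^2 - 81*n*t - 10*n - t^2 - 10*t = -80*n^2 + 200*n + t^2*(4 - 8*n) + t*(-8*n^2 - 60*n + 32) - 80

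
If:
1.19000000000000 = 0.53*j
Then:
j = 2.25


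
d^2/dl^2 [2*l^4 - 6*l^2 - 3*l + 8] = 24*l^2 - 12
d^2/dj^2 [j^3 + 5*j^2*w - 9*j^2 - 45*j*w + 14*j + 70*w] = 6*j + 10*w - 18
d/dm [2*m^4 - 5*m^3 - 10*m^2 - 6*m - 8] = 8*m^3 - 15*m^2 - 20*m - 6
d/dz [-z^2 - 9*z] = -2*z - 9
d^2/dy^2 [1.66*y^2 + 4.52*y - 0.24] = 3.32000000000000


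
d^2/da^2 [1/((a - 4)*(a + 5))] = 2*((a - 4)^2 + (a - 4)*(a + 5) + (a + 5)^2)/((a - 4)^3*(a + 5)^3)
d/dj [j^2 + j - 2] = 2*j + 1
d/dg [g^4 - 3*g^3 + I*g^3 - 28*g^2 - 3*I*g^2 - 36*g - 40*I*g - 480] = 4*g^3 + g^2*(-9 + 3*I) + g*(-56 - 6*I) - 36 - 40*I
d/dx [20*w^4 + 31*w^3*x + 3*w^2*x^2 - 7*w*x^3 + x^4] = 31*w^3 + 6*w^2*x - 21*w*x^2 + 4*x^3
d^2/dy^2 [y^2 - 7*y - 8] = 2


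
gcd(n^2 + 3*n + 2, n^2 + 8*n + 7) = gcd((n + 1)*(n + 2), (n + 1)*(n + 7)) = n + 1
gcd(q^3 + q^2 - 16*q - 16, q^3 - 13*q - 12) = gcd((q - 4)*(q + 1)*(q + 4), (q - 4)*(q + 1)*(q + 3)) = q^2 - 3*q - 4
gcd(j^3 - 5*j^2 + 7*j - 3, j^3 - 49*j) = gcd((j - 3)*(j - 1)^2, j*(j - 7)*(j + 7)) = 1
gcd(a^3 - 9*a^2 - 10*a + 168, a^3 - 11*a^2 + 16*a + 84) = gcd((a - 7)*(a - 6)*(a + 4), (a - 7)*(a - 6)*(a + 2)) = a^2 - 13*a + 42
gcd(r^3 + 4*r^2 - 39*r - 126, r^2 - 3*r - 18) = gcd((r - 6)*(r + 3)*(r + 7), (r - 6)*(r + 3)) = r^2 - 3*r - 18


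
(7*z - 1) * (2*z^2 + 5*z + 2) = 14*z^3 + 33*z^2 + 9*z - 2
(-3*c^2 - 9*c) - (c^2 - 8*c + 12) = -4*c^2 - c - 12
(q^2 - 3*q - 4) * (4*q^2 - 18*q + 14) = 4*q^4 - 30*q^3 + 52*q^2 + 30*q - 56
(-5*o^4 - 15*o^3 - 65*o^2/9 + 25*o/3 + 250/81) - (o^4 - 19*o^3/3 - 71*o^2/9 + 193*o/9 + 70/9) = -6*o^4 - 26*o^3/3 + 2*o^2/3 - 118*o/9 - 380/81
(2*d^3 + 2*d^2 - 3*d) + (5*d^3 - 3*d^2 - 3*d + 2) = 7*d^3 - d^2 - 6*d + 2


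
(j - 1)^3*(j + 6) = j^4 + 3*j^3 - 15*j^2 + 17*j - 6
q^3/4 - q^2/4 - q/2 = q*(q/4 + 1/4)*(q - 2)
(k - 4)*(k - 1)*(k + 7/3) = k^3 - 8*k^2/3 - 23*k/3 + 28/3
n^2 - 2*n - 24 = (n - 6)*(n + 4)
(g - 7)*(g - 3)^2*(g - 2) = g^4 - 15*g^3 + 77*g^2 - 165*g + 126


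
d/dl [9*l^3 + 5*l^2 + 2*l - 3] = 27*l^2 + 10*l + 2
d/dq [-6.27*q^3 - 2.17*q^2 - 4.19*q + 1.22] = -18.81*q^2 - 4.34*q - 4.19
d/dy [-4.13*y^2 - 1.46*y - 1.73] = -8.26*y - 1.46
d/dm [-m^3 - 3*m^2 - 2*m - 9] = -3*m^2 - 6*m - 2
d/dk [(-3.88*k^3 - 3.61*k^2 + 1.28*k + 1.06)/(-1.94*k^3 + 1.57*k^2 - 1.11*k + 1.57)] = (-13.095*k^4 + 13.58*k^3 - 10.1081*k^2 - 14.6638*k + 3.1862)/(3.7636*k^6 - 6.0916*k^5 + 6.7717*k^4 - 9.577*k^3 + 6.1619*k^2 - 3.4854*k + 2.4649)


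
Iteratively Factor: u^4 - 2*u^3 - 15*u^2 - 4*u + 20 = (u + 2)*(u^3 - 4*u^2 - 7*u + 10) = (u - 5)*(u + 2)*(u^2 + u - 2) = (u - 5)*(u - 1)*(u + 2)*(u + 2)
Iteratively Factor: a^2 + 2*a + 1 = (a + 1)*(a + 1)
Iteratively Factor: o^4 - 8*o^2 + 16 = (o + 2)*(o^3 - 2*o^2 - 4*o + 8) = (o - 2)*(o + 2)*(o^2 - 4) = (o - 2)*(o + 2)^2*(o - 2)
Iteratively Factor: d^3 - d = (d - 1)*(d^2 + d) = d*(d - 1)*(d + 1)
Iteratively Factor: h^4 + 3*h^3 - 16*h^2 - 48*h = (h - 4)*(h^3 + 7*h^2 + 12*h) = h*(h - 4)*(h^2 + 7*h + 12) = h*(h - 4)*(h + 4)*(h + 3)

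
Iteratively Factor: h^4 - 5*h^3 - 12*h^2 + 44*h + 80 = (h + 2)*(h^3 - 7*h^2 + 2*h + 40) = (h - 4)*(h + 2)*(h^2 - 3*h - 10) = (h - 4)*(h + 2)^2*(h - 5)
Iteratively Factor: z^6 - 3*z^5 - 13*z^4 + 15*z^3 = (z - 5)*(z^5 + 2*z^4 - 3*z^3) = z*(z - 5)*(z^4 + 2*z^3 - 3*z^2) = z^2*(z - 5)*(z^3 + 2*z^2 - 3*z) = z^2*(z - 5)*(z - 1)*(z^2 + 3*z) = z^3*(z - 5)*(z - 1)*(z + 3)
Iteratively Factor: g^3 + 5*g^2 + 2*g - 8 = (g - 1)*(g^2 + 6*g + 8) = (g - 1)*(g + 4)*(g + 2)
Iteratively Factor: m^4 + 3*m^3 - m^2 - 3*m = (m - 1)*(m^3 + 4*m^2 + 3*m) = (m - 1)*(m + 3)*(m^2 + m) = m*(m - 1)*(m + 3)*(m + 1)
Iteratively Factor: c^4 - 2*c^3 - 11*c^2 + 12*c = (c - 1)*(c^3 - c^2 - 12*c) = (c - 4)*(c - 1)*(c^2 + 3*c) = (c - 4)*(c - 1)*(c + 3)*(c)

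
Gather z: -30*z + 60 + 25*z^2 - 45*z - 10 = 25*z^2 - 75*z + 50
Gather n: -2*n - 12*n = -14*n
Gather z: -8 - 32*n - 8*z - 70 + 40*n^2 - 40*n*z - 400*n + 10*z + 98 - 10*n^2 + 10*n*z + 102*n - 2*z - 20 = 30*n^2 - 30*n*z - 330*n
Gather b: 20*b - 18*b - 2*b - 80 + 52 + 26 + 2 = 0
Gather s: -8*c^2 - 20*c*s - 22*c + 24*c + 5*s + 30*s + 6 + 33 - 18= -8*c^2 + 2*c + s*(35 - 20*c) + 21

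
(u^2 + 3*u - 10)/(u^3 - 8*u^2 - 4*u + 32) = (u + 5)/(u^2 - 6*u - 16)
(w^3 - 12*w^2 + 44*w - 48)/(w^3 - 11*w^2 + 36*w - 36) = (w - 4)/(w - 3)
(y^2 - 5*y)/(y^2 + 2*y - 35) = y/(y + 7)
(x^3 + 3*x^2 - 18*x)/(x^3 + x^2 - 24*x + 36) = x/(x - 2)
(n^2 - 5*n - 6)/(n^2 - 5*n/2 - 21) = 2*(n + 1)/(2*n + 7)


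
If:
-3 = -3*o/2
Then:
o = 2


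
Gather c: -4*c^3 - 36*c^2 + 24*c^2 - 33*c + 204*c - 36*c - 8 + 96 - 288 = -4*c^3 - 12*c^2 + 135*c - 200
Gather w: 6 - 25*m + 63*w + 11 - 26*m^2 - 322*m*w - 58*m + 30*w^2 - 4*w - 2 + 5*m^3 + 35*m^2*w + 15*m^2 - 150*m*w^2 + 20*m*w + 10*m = 5*m^3 - 11*m^2 - 73*m + w^2*(30 - 150*m) + w*(35*m^2 - 302*m + 59) + 15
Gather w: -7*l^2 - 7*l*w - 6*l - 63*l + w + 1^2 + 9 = -7*l^2 - 69*l + w*(1 - 7*l) + 10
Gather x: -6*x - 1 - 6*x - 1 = -12*x - 2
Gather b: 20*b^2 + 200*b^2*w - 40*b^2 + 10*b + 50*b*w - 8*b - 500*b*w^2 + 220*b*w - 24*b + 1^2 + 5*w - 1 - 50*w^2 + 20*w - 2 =b^2*(200*w - 20) + b*(-500*w^2 + 270*w - 22) - 50*w^2 + 25*w - 2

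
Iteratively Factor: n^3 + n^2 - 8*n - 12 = (n - 3)*(n^2 + 4*n + 4) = (n - 3)*(n + 2)*(n + 2)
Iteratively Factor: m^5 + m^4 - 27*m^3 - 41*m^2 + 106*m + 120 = (m + 1)*(m^4 - 27*m^2 - 14*m + 120) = (m - 5)*(m + 1)*(m^3 + 5*m^2 - 2*m - 24) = (m - 5)*(m + 1)*(m + 4)*(m^2 + m - 6) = (m - 5)*(m + 1)*(m + 3)*(m + 4)*(m - 2)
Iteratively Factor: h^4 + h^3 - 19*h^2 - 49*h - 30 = (h + 3)*(h^3 - 2*h^2 - 13*h - 10) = (h + 1)*(h + 3)*(h^2 - 3*h - 10) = (h + 1)*(h + 2)*(h + 3)*(h - 5)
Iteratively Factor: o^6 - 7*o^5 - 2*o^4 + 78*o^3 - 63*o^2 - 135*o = (o + 3)*(o^5 - 10*o^4 + 28*o^3 - 6*o^2 - 45*o) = (o + 1)*(o + 3)*(o^4 - 11*o^3 + 39*o^2 - 45*o) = o*(o + 1)*(o + 3)*(o^3 - 11*o^2 + 39*o - 45) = o*(o - 5)*(o + 1)*(o + 3)*(o^2 - 6*o + 9) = o*(o - 5)*(o - 3)*(o + 1)*(o + 3)*(o - 3)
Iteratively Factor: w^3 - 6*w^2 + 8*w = (w - 4)*(w^2 - 2*w) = w*(w - 4)*(w - 2)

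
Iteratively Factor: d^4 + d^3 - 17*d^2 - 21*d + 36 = (d - 1)*(d^3 + 2*d^2 - 15*d - 36) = (d - 4)*(d - 1)*(d^2 + 6*d + 9) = (d - 4)*(d - 1)*(d + 3)*(d + 3)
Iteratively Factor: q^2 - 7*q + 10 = (q - 2)*(q - 5)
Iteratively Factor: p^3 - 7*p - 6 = (p - 3)*(p^2 + 3*p + 2) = (p - 3)*(p + 1)*(p + 2)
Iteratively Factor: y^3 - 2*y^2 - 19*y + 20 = (y - 5)*(y^2 + 3*y - 4) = (y - 5)*(y + 4)*(y - 1)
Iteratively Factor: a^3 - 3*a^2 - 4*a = (a - 4)*(a^2 + a) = (a - 4)*(a + 1)*(a)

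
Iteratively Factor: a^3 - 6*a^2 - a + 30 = (a + 2)*(a^2 - 8*a + 15) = (a - 5)*(a + 2)*(a - 3)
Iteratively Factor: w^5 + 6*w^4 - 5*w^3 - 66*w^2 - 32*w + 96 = (w - 1)*(w^4 + 7*w^3 + 2*w^2 - 64*w - 96) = (w - 1)*(w + 2)*(w^3 + 5*w^2 - 8*w - 48) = (w - 1)*(w + 2)*(w + 4)*(w^2 + w - 12) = (w - 3)*(w - 1)*(w + 2)*(w + 4)*(w + 4)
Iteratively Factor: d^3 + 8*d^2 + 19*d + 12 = (d + 4)*(d^2 + 4*d + 3) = (d + 3)*(d + 4)*(d + 1)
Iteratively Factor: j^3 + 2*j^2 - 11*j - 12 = (j + 1)*(j^2 + j - 12) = (j + 1)*(j + 4)*(j - 3)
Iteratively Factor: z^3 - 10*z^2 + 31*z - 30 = (z - 5)*(z^2 - 5*z + 6) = (z - 5)*(z - 3)*(z - 2)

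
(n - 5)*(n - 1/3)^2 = n^3 - 17*n^2/3 + 31*n/9 - 5/9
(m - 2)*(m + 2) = m^2 - 4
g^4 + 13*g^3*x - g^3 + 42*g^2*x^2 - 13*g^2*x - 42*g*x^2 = g*(g - 1)*(g + 6*x)*(g + 7*x)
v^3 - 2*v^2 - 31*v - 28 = (v - 7)*(v + 1)*(v + 4)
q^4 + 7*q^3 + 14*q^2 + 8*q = q*(q + 1)*(q + 2)*(q + 4)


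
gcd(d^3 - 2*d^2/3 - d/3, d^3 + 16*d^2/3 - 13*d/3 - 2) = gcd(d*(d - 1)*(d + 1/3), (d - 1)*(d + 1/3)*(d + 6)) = d^2 - 2*d/3 - 1/3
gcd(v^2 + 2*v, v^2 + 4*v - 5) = 1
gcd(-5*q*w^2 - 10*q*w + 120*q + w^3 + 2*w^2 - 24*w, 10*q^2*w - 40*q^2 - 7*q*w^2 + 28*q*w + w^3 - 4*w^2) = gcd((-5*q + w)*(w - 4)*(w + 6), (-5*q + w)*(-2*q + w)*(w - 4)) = 5*q*w - 20*q - w^2 + 4*w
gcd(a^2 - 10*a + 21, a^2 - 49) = a - 7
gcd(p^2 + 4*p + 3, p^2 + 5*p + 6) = p + 3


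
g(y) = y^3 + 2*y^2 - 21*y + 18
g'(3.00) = 18.00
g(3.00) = 0.00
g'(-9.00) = 186.00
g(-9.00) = -360.00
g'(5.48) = 91.01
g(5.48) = 127.55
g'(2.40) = 5.88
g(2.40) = -7.06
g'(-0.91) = -22.16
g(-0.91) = 38.01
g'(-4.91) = 31.68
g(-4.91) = 50.96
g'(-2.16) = -15.64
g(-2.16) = 62.61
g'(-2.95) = -6.69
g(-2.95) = 71.68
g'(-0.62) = -22.33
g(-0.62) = 31.55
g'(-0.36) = -22.05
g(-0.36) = 25.77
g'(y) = 3*y^2 + 4*y - 21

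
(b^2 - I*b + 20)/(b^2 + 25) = (b + 4*I)/(b + 5*I)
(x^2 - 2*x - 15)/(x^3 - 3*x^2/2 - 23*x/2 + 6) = 2*(x - 5)/(2*x^2 - 9*x + 4)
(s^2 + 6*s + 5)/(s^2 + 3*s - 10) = (s + 1)/(s - 2)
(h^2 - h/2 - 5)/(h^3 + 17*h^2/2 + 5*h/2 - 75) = (h + 2)/(h^2 + 11*h + 30)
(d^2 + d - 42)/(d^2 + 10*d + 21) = (d - 6)/(d + 3)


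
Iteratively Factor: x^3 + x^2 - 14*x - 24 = (x - 4)*(x^2 + 5*x + 6) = (x - 4)*(x + 2)*(x + 3)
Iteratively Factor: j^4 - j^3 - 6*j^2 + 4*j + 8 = (j - 2)*(j^3 + j^2 - 4*j - 4) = (j - 2)^2*(j^2 + 3*j + 2) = (j - 2)^2*(j + 2)*(j + 1)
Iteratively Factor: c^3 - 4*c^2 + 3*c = (c)*(c^2 - 4*c + 3) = c*(c - 3)*(c - 1)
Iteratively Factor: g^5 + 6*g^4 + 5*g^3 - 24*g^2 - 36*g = (g + 3)*(g^4 + 3*g^3 - 4*g^2 - 12*g) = (g - 2)*(g + 3)*(g^3 + 5*g^2 + 6*g) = (g - 2)*(g + 3)^2*(g^2 + 2*g) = g*(g - 2)*(g + 3)^2*(g + 2)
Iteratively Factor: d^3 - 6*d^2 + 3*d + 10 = (d - 2)*(d^2 - 4*d - 5) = (d - 5)*(d - 2)*(d + 1)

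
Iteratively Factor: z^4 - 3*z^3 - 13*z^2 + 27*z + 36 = (z + 1)*(z^3 - 4*z^2 - 9*z + 36) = (z - 3)*(z + 1)*(z^2 - z - 12) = (z - 3)*(z + 1)*(z + 3)*(z - 4)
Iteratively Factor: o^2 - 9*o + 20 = (o - 4)*(o - 5)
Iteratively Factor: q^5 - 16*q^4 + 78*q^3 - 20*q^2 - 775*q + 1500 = (q + 3)*(q^4 - 19*q^3 + 135*q^2 - 425*q + 500) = (q - 5)*(q + 3)*(q^3 - 14*q^2 + 65*q - 100) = (q - 5)*(q - 4)*(q + 3)*(q^2 - 10*q + 25) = (q - 5)^2*(q - 4)*(q + 3)*(q - 5)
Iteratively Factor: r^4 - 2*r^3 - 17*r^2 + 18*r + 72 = (r + 3)*(r^3 - 5*r^2 - 2*r + 24) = (r - 4)*(r + 3)*(r^2 - r - 6) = (r - 4)*(r - 3)*(r + 3)*(r + 2)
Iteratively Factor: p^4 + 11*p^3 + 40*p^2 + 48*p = (p + 3)*(p^3 + 8*p^2 + 16*p) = (p + 3)*(p + 4)*(p^2 + 4*p) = (p + 3)*(p + 4)^2*(p)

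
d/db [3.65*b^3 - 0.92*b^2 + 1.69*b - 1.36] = 10.95*b^2 - 1.84*b + 1.69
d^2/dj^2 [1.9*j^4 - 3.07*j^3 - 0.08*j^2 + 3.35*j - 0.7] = 22.8*j^2 - 18.42*j - 0.16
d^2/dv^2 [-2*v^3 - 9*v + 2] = -12*v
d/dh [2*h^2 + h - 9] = 4*h + 1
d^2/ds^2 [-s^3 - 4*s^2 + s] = -6*s - 8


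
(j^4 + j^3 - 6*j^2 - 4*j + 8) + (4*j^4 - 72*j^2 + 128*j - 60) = 5*j^4 + j^3 - 78*j^2 + 124*j - 52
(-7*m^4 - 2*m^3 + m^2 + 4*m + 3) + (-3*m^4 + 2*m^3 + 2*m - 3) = -10*m^4 + m^2 + 6*m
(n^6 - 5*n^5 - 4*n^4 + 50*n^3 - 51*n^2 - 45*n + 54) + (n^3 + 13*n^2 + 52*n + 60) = n^6 - 5*n^5 - 4*n^4 + 51*n^3 - 38*n^2 + 7*n + 114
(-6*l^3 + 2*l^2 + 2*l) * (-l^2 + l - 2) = 6*l^5 - 8*l^4 + 12*l^3 - 2*l^2 - 4*l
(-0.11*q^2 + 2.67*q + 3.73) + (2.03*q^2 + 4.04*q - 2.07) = 1.92*q^2 + 6.71*q + 1.66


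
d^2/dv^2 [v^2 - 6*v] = 2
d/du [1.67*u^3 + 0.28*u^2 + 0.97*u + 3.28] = 5.01*u^2 + 0.56*u + 0.97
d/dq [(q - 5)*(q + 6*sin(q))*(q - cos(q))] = (q - 5)*(q + 6*sin(q))*(sin(q) + 1) + (q - 5)*(q - cos(q))*(6*cos(q) + 1) + (q + 6*sin(q))*(q - cos(q))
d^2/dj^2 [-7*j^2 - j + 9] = -14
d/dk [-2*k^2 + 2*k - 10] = 2 - 4*k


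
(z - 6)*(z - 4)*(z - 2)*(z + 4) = z^4 - 8*z^3 - 4*z^2 + 128*z - 192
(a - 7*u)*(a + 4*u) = a^2 - 3*a*u - 28*u^2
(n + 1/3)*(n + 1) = n^2 + 4*n/3 + 1/3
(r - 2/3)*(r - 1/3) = r^2 - r + 2/9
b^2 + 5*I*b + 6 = (b - I)*(b + 6*I)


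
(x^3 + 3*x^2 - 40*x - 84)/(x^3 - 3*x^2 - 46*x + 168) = (x + 2)/(x - 4)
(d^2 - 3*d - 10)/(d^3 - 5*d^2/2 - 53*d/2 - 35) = 2*(d - 5)/(2*d^2 - 9*d - 35)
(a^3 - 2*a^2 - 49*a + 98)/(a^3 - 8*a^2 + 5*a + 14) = (a + 7)/(a + 1)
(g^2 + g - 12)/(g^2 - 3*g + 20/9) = 9*(g^2 + g - 12)/(9*g^2 - 27*g + 20)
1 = 1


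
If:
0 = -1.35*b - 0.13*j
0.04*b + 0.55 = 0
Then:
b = -13.75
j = 142.79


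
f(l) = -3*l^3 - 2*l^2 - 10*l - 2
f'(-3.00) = -79.00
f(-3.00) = 91.00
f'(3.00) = -103.00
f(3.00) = -131.00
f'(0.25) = -11.56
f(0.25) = -4.67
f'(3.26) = -118.69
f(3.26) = -159.79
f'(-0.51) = -10.30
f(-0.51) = 2.98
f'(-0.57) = -10.64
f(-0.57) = 3.61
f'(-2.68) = -63.92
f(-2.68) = 68.18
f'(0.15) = -10.80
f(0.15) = -3.56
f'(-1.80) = -31.96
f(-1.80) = 27.02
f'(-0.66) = -11.28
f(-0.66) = 4.59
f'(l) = -9*l^2 - 4*l - 10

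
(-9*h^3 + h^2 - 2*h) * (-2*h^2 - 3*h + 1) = 18*h^5 + 25*h^4 - 8*h^3 + 7*h^2 - 2*h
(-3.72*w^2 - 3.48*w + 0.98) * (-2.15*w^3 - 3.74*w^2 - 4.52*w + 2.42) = 7.998*w^5 + 21.3948*w^4 + 27.7226*w^3 + 3.062*w^2 - 12.8512*w + 2.3716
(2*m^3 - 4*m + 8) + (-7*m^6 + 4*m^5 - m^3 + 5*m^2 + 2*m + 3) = -7*m^6 + 4*m^5 + m^3 + 5*m^2 - 2*m + 11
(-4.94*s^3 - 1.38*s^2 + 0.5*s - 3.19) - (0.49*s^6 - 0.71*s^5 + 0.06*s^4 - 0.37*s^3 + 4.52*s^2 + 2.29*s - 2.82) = -0.49*s^6 + 0.71*s^5 - 0.06*s^4 - 4.57*s^3 - 5.9*s^2 - 1.79*s - 0.37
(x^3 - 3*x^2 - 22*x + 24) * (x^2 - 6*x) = x^5 - 9*x^4 - 4*x^3 + 156*x^2 - 144*x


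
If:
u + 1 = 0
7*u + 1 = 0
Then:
No Solution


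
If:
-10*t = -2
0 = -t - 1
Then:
No Solution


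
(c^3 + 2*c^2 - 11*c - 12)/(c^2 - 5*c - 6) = (c^2 + c - 12)/(c - 6)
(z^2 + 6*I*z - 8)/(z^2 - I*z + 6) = (z + 4*I)/(z - 3*I)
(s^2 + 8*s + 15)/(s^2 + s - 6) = (s + 5)/(s - 2)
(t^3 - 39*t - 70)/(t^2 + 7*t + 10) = t - 7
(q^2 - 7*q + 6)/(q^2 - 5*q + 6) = (q^2 - 7*q + 6)/(q^2 - 5*q + 6)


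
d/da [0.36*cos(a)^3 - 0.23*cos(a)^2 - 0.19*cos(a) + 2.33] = (-1.08*cos(a)^2 + 0.46*cos(a) + 0.19)*sin(a)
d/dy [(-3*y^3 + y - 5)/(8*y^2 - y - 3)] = ((16*y - 1)*(3*y^3 - y + 5) + (9*y^2 - 1)*(-8*y^2 + y + 3))/(-8*y^2 + y + 3)^2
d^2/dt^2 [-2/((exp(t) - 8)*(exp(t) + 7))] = (-8*exp(3*t) + 6*exp(2*t) - 450*exp(t) + 112)*exp(t)/(exp(6*t) - 3*exp(5*t) - 165*exp(4*t) + 335*exp(3*t) + 9240*exp(2*t) - 9408*exp(t) - 175616)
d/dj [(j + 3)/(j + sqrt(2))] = (-3 + sqrt(2))/(j + sqrt(2))^2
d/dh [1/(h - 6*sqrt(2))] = -1/(h - 6*sqrt(2))^2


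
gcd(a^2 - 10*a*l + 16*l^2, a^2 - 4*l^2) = a - 2*l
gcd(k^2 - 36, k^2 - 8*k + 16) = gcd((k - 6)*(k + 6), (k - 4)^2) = 1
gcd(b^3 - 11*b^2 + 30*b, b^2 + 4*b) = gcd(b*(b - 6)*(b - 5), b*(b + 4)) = b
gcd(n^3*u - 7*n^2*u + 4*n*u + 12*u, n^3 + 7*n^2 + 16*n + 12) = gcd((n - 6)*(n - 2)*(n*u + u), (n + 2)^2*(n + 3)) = 1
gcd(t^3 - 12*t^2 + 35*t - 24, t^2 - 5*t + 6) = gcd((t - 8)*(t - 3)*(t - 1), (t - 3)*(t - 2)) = t - 3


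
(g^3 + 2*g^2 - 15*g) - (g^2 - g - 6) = g^3 + g^2 - 14*g + 6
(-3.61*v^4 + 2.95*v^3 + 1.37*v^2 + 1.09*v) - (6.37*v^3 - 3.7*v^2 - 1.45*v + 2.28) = -3.61*v^4 - 3.42*v^3 + 5.07*v^2 + 2.54*v - 2.28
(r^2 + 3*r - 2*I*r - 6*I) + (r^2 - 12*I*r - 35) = 2*r^2 + 3*r - 14*I*r - 35 - 6*I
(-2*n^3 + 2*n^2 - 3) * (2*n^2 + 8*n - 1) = -4*n^5 - 12*n^4 + 18*n^3 - 8*n^2 - 24*n + 3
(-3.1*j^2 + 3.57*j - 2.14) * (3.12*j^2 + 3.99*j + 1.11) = -9.672*j^4 - 1.2306*j^3 + 4.1265*j^2 - 4.5759*j - 2.3754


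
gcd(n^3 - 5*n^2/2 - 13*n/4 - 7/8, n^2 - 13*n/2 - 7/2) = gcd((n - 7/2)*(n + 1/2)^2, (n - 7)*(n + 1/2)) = n + 1/2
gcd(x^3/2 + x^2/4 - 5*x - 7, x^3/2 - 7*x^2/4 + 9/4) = 1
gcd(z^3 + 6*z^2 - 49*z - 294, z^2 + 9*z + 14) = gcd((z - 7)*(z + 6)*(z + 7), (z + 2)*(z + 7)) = z + 7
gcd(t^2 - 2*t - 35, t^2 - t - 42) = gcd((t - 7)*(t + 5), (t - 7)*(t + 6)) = t - 7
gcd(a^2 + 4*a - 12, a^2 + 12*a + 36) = a + 6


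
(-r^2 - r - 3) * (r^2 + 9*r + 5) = -r^4 - 10*r^3 - 17*r^2 - 32*r - 15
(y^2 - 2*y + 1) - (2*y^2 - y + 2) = -y^2 - y - 1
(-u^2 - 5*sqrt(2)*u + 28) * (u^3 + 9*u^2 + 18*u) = -u^5 - 9*u^4 - 5*sqrt(2)*u^4 - 45*sqrt(2)*u^3 + 10*u^3 - 90*sqrt(2)*u^2 + 252*u^2 + 504*u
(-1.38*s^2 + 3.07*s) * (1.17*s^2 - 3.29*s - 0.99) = -1.6146*s^4 + 8.1321*s^3 - 8.7341*s^2 - 3.0393*s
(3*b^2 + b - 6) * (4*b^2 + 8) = 12*b^4 + 4*b^3 + 8*b - 48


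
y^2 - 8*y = y*(y - 8)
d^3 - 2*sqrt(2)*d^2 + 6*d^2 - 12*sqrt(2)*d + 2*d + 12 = (d + 6)*(d - sqrt(2))^2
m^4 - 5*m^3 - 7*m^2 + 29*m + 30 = (m - 5)*(m - 3)*(m + 1)*(m + 2)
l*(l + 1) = l^2 + l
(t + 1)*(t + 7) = t^2 + 8*t + 7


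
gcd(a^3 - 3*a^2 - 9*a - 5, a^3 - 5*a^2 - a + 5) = a^2 - 4*a - 5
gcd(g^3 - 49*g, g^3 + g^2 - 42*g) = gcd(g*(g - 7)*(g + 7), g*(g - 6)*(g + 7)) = g^2 + 7*g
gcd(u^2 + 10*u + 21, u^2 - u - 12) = u + 3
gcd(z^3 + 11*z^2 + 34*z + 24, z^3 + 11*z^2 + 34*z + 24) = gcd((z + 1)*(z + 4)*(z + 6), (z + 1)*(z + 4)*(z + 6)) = z^3 + 11*z^2 + 34*z + 24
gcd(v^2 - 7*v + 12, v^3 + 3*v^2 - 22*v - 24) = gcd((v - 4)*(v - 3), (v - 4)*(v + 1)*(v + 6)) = v - 4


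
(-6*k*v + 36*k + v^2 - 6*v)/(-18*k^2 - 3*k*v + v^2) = (v - 6)/(3*k + v)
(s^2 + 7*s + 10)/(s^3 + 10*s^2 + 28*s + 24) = (s + 5)/(s^2 + 8*s + 12)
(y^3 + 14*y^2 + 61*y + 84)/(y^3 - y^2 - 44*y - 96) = (y + 7)/(y - 8)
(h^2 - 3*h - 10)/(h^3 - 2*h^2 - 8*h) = (h - 5)/(h*(h - 4))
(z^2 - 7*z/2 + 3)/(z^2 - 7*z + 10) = (z - 3/2)/(z - 5)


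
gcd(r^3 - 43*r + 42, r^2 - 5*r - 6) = r - 6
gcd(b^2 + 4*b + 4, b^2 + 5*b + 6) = b + 2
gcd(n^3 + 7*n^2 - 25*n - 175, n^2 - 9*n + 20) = n - 5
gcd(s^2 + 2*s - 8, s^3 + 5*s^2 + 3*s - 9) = 1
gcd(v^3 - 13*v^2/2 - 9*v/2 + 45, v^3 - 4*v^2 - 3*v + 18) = v - 3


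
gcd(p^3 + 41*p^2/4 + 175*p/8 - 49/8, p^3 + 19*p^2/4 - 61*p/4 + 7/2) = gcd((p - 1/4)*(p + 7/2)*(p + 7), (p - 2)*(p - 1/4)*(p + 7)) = p^2 + 27*p/4 - 7/4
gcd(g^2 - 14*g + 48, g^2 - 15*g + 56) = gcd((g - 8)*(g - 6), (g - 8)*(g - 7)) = g - 8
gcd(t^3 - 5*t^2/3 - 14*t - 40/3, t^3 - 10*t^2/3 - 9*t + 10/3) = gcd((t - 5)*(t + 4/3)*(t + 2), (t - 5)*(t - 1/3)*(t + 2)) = t^2 - 3*t - 10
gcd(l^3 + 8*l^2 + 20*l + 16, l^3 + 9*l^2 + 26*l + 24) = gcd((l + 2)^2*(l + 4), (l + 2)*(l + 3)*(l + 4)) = l^2 + 6*l + 8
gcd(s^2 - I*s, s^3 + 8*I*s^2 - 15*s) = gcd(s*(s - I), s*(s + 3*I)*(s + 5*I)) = s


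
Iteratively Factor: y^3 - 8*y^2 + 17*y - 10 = (y - 5)*(y^2 - 3*y + 2) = (y - 5)*(y - 2)*(y - 1)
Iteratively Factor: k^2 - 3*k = (k)*(k - 3)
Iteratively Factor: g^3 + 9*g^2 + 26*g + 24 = (g + 3)*(g^2 + 6*g + 8) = (g + 2)*(g + 3)*(g + 4)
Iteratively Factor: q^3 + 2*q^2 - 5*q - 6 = (q + 1)*(q^2 + q - 6) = (q + 1)*(q + 3)*(q - 2)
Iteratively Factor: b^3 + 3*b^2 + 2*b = (b + 1)*(b^2 + 2*b) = b*(b + 1)*(b + 2)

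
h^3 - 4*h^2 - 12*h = h*(h - 6)*(h + 2)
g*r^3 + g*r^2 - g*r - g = (r - 1)*(r + 1)*(g*r + g)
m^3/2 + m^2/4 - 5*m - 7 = (m/2 + 1)*(m - 7/2)*(m + 2)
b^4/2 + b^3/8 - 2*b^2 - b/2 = b*(b/2 + 1)*(b - 2)*(b + 1/4)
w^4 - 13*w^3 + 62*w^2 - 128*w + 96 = (w - 4)^2*(w - 3)*(w - 2)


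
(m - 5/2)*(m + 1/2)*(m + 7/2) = m^3 + 3*m^2/2 - 33*m/4 - 35/8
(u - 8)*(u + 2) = u^2 - 6*u - 16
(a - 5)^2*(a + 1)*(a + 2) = a^4 - 7*a^3 - 3*a^2 + 55*a + 50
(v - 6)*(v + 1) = v^2 - 5*v - 6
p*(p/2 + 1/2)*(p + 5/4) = p^3/2 + 9*p^2/8 + 5*p/8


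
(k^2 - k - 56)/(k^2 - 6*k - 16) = (k + 7)/(k + 2)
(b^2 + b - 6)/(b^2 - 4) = (b + 3)/(b + 2)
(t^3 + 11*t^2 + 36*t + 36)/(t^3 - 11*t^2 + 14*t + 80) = (t^2 + 9*t + 18)/(t^2 - 13*t + 40)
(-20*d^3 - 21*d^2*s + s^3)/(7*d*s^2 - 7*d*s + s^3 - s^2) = (-20*d^3 - 21*d^2*s + s^3)/(s*(7*d*s - 7*d + s^2 - s))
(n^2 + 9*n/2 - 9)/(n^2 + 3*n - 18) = (n - 3/2)/(n - 3)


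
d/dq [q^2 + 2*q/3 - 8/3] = 2*q + 2/3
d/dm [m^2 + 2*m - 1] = 2*m + 2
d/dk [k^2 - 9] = 2*k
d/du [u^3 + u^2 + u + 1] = 3*u^2 + 2*u + 1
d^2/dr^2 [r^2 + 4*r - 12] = 2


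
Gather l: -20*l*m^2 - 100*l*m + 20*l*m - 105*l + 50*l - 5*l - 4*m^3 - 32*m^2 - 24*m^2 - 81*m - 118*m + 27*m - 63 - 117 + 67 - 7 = l*(-20*m^2 - 80*m - 60) - 4*m^3 - 56*m^2 - 172*m - 120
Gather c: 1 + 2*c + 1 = 2*c + 2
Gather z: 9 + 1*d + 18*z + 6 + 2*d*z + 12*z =d + z*(2*d + 30) + 15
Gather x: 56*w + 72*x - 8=56*w + 72*x - 8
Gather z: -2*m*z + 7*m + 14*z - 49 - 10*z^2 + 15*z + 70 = 7*m - 10*z^2 + z*(29 - 2*m) + 21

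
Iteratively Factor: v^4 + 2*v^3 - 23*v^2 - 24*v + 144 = (v + 4)*(v^3 - 2*v^2 - 15*v + 36) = (v - 3)*(v + 4)*(v^2 + v - 12) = (v - 3)^2*(v + 4)*(v + 4)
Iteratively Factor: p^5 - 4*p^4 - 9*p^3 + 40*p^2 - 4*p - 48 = (p + 1)*(p^4 - 5*p^3 - 4*p^2 + 44*p - 48) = (p + 1)*(p + 3)*(p^3 - 8*p^2 + 20*p - 16) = (p - 2)*(p + 1)*(p + 3)*(p^2 - 6*p + 8) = (p - 4)*(p - 2)*(p + 1)*(p + 3)*(p - 2)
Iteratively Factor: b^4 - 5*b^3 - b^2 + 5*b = (b + 1)*(b^3 - 6*b^2 + 5*b) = (b - 1)*(b + 1)*(b^2 - 5*b) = b*(b - 1)*(b + 1)*(b - 5)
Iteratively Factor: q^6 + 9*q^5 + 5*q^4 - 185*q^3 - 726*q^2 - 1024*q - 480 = (q + 3)*(q^5 + 6*q^4 - 13*q^3 - 146*q^2 - 288*q - 160) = (q - 5)*(q + 3)*(q^4 + 11*q^3 + 42*q^2 + 64*q + 32) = (q - 5)*(q + 3)*(q + 4)*(q^3 + 7*q^2 + 14*q + 8) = (q - 5)*(q + 2)*(q + 3)*(q + 4)*(q^2 + 5*q + 4) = (q - 5)*(q + 2)*(q + 3)*(q + 4)^2*(q + 1)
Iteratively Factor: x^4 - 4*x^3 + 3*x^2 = (x - 1)*(x^3 - 3*x^2) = x*(x - 1)*(x^2 - 3*x) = x^2*(x - 1)*(x - 3)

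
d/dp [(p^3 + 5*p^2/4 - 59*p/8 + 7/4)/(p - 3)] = (16*p^3 - 62*p^2 - 60*p + 163)/(8*(p^2 - 6*p + 9))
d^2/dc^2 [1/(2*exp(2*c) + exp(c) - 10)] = (2*(4*exp(c) + 1)^2*exp(c) - (8*exp(c) + 1)*(2*exp(2*c) + exp(c) - 10))*exp(c)/(2*exp(2*c) + exp(c) - 10)^3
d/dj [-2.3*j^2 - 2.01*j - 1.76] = -4.6*j - 2.01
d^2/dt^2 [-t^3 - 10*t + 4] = -6*t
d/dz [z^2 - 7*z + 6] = 2*z - 7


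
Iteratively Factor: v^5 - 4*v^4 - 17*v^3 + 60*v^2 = (v)*(v^4 - 4*v^3 - 17*v^2 + 60*v) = v*(v - 3)*(v^3 - v^2 - 20*v) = v^2*(v - 3)*(v^2 - v - 20) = v^2*(v - 5)*(v - 3)*(v + 4)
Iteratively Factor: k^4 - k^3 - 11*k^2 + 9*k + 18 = (k + 1)*(k^3 - 2*k^2 - 9*k + 18) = (k - 2)*(k + 1)*(k^2 - 9) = (k - 2)*(k + 1)*(k + 3)*(k - 3)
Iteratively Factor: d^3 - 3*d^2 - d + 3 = (d - 1)*(d^2 - 2*d - 3) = (d - 3)*(d - 1)*(d + 1)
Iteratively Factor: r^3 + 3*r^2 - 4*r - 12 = (r + 3)*(r^2 - 4) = (r + 2)*(r + 3)*(r - 2)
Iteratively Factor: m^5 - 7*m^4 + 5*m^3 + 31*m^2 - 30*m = (m + 2)*(m^4 - 9*m^3 + 23*m^2 - 15*m) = (m - 5)*(m + 2)*(m^3 - 4*m^2 + 3*m) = m*(m - 5)*(m + 2)*(m^2 - 4*m + 3) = m*(m - 5)*(m - 1)*(m + 2)*(m - 3)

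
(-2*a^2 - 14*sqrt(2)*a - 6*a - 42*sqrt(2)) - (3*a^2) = -5*a^2 - 14*sqrt(2)*a - 6*a - 42*sqrt(2)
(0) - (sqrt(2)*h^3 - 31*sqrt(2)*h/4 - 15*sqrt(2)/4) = -sqrt(2)*h^3 + 31*sqrt(2)*h/4 + 15*sqrt(2)/4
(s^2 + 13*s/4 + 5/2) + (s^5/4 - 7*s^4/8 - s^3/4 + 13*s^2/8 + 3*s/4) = s^5/4 - 7*s^4/8 - s^3/4 + 21*s^2/8 + 4*s + 5/2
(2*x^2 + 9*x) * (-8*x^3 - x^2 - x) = -16*x^5 - 74*x^4 - 11*x^3 - 9*x^2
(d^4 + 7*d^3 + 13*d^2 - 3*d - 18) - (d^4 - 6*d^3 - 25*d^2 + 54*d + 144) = 13*d^3 + 38*d^2 - 57*d - 162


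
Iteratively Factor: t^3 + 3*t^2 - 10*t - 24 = (t + 2)*(t^2 + t - 12) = (t + 2)*(t + 4)*(t - 3)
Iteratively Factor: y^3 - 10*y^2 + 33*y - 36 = (y - 3)*(y^2 - 7*y + 12) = (y - 4)*(y - 3)*(y - 3)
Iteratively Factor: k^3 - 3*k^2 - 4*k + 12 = (k - 3)*(k^2 - 4) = (k - 3)*(k + 2)*(k - 2)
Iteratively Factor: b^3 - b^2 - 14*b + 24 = (b + 4)*(b^2 - 5*b + 6) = (b - 3)*(b + 4)*(b - 2)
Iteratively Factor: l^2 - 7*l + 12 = (l - 3)*(l - 4)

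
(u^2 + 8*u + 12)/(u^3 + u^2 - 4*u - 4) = (u + 6)/(u^2 - u - 2)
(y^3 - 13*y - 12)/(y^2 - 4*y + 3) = (y^3 - 13*y - 12)/(y^2 - 4*y + 3)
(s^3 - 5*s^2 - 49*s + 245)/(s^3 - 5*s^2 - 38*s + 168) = (s^2 + 2*s - 35)/(s^2 + 2*s - 24)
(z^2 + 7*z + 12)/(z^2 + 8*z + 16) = (z + 3)/(z + 4)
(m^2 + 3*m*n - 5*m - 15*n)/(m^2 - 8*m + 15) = (m + 3*n)/(m - 3)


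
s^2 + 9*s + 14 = (s + 2)*(s + 7)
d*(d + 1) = d^2 + d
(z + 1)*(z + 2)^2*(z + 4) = z^4 + 9*z^3 + 28*z^2 + 36*z + 16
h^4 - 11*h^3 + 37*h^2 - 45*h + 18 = (h - 6)*(h - 3)*(h - 1)^2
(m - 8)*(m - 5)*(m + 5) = m^3 - 8*m^2 - 25*m + 200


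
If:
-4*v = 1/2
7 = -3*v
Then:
No Solution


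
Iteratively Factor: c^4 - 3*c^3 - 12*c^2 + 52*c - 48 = (c + 4)*(c^3 - 7*c^2 + 16*c - 12) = (c - 2)*(c + 4)*(c^2 - 5*c + 6) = (c - 2)^2*(c + 4)*(c - 3)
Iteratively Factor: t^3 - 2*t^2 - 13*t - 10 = (t - 5)*(t^2 + 3*t + 2) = (t - 5)*(t + 2)*(t + 1)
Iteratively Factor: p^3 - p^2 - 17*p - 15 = (p + 3)*(p^2 - 4*p - 5) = (p + 1)*(p + 3)*(p - 5)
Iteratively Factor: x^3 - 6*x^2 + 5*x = (x)*(x^2 - 6*x + 5) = x*(x - 1)*(x - 5)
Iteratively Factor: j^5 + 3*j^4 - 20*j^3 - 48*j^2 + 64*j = (j + 4)*(j^4 - j^3 - 16*j^2 + 16*j) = (j - 4)*(j + 4)*(j^3 + 3*j^2 - 4*j) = (j - 4)*(j + 4)^2*(j^2 - j) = j*(j - 4)*(j + 4)^2*(j - 1)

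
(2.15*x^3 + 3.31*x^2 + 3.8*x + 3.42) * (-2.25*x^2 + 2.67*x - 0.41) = -4.8375*x^5 - 1.707*x^4 - 0.593799999999999*x^3 + 1.0939*x^2 + 7.5734*x - 1.4022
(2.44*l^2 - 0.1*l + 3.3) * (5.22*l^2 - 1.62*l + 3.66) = 12.7368*l^4 - 4.4748*l^3 + 26.3184*l^2 - 5.712*l + 12.078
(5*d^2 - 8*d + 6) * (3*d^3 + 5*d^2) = 15*d^5 + d^4 - 22*d^3 + 30*d^2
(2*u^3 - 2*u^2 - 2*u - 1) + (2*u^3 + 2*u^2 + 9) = 4*u^3 - 2*u + 8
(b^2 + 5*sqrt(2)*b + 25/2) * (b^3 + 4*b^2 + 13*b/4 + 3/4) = b^5 + 4*b^4 + 5*sqrt(2)*b^4 + 63*b^3/4 + 20*sqrt(2)*b^3 + 65*sqrt(2)*b^2/4 + 203*b^2/4 + 15*sqrt(2)*b/4 + 325*b/8 + 75/8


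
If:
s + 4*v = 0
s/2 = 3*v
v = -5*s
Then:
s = 0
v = 0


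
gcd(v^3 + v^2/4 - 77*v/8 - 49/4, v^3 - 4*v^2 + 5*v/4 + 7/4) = v - 7/2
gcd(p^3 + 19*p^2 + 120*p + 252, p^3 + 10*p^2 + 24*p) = p + 6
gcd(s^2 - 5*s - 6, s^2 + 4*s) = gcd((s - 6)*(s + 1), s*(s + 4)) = 1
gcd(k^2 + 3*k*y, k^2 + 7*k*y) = k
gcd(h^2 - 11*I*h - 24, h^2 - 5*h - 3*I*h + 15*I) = h - 3*I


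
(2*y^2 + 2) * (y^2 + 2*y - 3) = 2*y^4 + 4*y^3 - 4*y^2 + 4*y - 6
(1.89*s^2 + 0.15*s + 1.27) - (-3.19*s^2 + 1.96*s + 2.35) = 5.08*s^2 - 1.81*s - 1.08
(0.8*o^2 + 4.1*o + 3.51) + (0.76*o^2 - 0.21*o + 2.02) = 1.56*o^2 + 3.89*o + 5.53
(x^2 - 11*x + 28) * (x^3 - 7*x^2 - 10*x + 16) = x^5 - 18*x^4 + 95*x^3 - 70*x^2 - 456*x + 448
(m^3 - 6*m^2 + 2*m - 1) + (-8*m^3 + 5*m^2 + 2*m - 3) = -7*m^3 - m^2 + 4*m - 4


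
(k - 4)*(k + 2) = k^2 - 2*k - 8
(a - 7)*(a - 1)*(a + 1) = a^3 - 7*a^2 - a + 7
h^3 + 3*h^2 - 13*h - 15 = (h - 3)*(h + 1)*(h + 5)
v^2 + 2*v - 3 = (v - 1)*(v + 3)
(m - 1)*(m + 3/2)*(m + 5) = m^3 + 11*m^2/2 + m - 15/2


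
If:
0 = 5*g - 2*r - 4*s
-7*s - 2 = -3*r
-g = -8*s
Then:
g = 16/47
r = 36/47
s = 2/47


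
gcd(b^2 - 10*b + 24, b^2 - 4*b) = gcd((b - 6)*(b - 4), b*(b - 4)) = b - 4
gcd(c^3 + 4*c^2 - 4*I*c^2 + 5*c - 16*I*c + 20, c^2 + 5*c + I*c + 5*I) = c + I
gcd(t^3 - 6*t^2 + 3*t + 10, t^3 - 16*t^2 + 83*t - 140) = t - 5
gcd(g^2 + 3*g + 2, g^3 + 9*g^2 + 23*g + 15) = g + 1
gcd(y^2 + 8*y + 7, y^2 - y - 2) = y + 1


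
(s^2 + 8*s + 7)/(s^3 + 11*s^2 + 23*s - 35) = (s + 1)/(s^2 + 4*s - 5)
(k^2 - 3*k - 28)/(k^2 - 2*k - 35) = (k + 4)/(k + 5)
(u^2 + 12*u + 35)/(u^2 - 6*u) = (u^2 + 12*u + 35)/(u*(u - 6))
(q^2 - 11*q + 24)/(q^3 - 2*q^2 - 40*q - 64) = (q - 3)/(q^2 + 6*q + 8)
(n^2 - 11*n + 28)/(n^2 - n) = (n^2 - 11*n + 28)/(n*(n - 1))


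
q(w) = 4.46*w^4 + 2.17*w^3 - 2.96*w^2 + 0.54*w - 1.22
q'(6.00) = 4052.82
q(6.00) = 6144.34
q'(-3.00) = -404.79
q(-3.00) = 273.19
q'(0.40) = 0.36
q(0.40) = -1.22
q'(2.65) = 362.56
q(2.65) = 239.75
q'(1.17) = 31.10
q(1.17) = 7.19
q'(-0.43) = 2.87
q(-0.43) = -2.02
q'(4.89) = 2213.29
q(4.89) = 2734.56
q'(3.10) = 576.22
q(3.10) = 448.55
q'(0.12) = -0.05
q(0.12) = -1.19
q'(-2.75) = -304.96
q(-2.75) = 184.85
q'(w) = 17.84*w^3 + 6.51*w^2 - 5.92*w + 0.54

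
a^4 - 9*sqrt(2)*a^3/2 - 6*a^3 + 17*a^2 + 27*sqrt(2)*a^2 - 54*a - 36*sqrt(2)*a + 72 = (a - 4)*(a - 2)*(a - 3*sqrt(2))*(a - 3*sqrt(2)/2)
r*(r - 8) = r^2 - 8*r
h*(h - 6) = h^2 - 6*h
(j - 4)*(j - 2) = j^2 - 6*j + 8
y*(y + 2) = y^2 + 2*y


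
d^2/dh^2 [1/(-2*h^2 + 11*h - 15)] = 2*(4*h^2 - 22*h - (4*h - 11)^2 + 30)/(2*h^2 - 11*h + 15)^3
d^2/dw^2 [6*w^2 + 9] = 12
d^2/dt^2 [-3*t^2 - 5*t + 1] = -6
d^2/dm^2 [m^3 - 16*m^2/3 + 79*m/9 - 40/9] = 6*m - 32/3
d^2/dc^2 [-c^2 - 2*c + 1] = -2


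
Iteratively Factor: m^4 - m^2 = (m - 1)*(m^3 + m^2) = (m - 1)*(m + 1)*(m^2) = m*(m - 1)*(m + 1)*(m)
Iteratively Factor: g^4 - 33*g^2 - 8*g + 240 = (g - 3)*(g^3 + 3*g^2 - 24*g - 80) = (g - 5)*(g - 3)*(g^2 + 8*g + 16) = (g - 5)*(g - 3)*(g + 4)*(g + 4)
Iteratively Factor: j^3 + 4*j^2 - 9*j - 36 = (j + 4)*(j^2 - 9) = (j - 3)*(j + 4)*(j + 3)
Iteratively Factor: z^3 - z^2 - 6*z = (z + 2)*(z^2 - 3*z) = z*(z + 2)*(z - 3)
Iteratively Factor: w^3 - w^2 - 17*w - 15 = (w - 5)*(w^2 + 4*w + 3) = (w - 5)*(w + 1)*(w + 3)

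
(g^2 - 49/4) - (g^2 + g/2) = -g/2 - 49/4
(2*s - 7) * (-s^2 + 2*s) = -2*s^3 + 11*s^2 - 14*s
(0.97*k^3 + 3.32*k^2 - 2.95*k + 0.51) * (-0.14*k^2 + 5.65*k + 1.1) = -0.1358*k^5 + 5.0157*k^4 + 20.238*k^3 - 13.0869*k^2 - 0.3635*k + 0.561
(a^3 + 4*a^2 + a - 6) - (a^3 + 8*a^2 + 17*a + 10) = -4*a^2 - 16*a - 16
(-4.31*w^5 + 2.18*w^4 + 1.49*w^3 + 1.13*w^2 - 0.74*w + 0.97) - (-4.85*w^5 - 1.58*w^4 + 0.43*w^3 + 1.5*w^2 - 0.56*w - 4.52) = 0.54*w^5 + 3.76*w^4 + 1.06*w^3 - 0.37*w^2 - 0.18*w + 5.49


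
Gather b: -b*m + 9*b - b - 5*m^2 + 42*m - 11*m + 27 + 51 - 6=b*(8 - m) - 5*m^2 + 31*m + 72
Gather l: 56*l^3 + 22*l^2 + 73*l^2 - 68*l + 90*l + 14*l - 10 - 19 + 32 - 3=56*l^3 + 95*l^2 + 36*l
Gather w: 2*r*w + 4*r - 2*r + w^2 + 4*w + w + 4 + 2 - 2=2*r + w^2 + w*(2*r + 5) + 4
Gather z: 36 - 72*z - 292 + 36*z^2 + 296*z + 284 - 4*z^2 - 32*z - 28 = 32*z^2 + 192*z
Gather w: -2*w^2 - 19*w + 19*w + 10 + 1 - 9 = 2 - 2*w^2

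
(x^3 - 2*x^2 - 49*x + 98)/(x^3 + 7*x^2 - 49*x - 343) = (x - 2)/(x + 7)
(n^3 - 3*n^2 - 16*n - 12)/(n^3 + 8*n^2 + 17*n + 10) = (n - 6)/(n + 5)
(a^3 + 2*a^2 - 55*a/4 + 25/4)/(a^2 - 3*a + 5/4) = a + 5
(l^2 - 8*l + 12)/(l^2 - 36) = (l - 2)/(l + 6)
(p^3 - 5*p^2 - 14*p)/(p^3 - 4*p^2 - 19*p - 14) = p/(p + 1)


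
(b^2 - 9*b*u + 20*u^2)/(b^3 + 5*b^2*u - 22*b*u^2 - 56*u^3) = (b - 5*u)/(b^2 + 9*b*u + 14*u^2)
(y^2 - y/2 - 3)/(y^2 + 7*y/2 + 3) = (y - 2)/(y + 2)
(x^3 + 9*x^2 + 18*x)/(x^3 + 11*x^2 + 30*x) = (x + 3)/(x + 5)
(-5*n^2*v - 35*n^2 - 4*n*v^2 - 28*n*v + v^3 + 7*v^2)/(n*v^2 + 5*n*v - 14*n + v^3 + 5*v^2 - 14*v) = (-5*n + v)/(v - 2)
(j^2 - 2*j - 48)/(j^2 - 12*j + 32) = (j + 6)/(j - 4)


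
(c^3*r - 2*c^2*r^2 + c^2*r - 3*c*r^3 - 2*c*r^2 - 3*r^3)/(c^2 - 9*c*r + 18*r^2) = r*(-c^2 - c*r - c - r)/(-c + 6*r)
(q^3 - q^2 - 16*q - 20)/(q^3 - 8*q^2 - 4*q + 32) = (q^2 - 3*q - 10)/(q^2 - 10*q + 16)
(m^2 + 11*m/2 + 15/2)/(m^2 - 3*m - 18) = (m + 5/2)/(m - 6)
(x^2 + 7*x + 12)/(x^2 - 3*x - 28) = (x + 3)/(x - 7)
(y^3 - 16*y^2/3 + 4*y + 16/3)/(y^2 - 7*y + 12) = (3*y^2 - 4*y - 4)/(3*(y - 3))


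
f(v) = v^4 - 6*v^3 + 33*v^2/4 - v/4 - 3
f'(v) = 4*v^3 - 18*v^2 + 33*v/2 - 1/4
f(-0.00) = -3.00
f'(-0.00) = -0.25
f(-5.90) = 2729.67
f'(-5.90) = -1545.70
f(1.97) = -2.29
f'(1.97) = -7.02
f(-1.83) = 73.07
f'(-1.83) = -115.24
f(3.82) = -5.09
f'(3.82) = 23.09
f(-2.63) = 211.71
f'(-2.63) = -240.91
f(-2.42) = 165.25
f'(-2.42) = -202.29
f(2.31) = -5.04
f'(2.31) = -8.88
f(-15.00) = 72732.00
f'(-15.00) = -17797.75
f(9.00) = 2850.00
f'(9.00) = 1606.25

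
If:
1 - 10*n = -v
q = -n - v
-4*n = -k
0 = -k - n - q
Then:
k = 2/3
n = 1/6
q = -5/6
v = 2/3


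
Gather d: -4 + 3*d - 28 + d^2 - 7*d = d^2 - 4*d - 32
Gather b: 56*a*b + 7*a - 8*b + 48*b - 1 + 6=7*a + b*(56*a + 40) + 5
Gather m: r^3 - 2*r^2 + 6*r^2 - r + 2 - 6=r^3 + 4*r^2 - r - 4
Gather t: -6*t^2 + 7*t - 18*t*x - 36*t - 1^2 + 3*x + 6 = -6*t^2 + t*(-18*x - 29) + 3*x + 5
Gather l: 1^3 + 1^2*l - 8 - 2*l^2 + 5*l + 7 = -2*l^2 + 6*l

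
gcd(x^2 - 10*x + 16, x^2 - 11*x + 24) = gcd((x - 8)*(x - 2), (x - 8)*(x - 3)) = x - 8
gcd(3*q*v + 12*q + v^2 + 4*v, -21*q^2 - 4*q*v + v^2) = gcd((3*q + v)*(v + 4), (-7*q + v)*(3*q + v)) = 3*q + v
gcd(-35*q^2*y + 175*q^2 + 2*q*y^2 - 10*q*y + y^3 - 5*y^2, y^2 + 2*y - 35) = y - 5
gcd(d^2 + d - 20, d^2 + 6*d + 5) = d + 5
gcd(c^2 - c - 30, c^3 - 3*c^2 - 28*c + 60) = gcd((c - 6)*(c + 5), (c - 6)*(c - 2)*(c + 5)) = c^2 - c - 30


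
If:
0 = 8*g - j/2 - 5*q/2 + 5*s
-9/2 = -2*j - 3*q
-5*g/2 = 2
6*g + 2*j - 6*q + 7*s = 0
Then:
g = -4/5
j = -123/1310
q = 2047/1310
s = 1344/655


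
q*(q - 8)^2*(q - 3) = q^4 - 19*q^3 + 112*q^2 - 192*q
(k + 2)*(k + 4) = k^2 + 6*k + 8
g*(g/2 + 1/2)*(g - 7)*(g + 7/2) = g^4/2 - 5*g^3/4 - 14*g^2 - 49*g/4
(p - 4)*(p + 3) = p^2 - p - 12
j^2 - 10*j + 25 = (j - 5)^2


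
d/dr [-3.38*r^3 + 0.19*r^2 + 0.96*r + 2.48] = -10.14*r^2 + 0.38*r + 0.96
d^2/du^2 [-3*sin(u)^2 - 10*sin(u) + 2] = 10*sin(u) - 6*cos(2*u)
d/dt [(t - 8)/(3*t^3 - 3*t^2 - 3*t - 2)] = (-6*t^3 + 75*t^2 - 48*t - 26)/(9*t^6 - 18*t^5 - 9*t^4 + 6*t^3 + 21*t^2 + 12*t + 4)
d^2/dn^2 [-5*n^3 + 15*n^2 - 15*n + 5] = 30 - 30*n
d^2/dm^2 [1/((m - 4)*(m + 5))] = 2*((m - 4)^2 + (m - 4)*(m + 5) + (m + 5)^2)/((m - 4)^3*(m + 5)^3)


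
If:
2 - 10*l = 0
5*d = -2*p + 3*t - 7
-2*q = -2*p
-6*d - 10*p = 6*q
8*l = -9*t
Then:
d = -452/255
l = 1/5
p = 113/170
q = 113/170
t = -8/45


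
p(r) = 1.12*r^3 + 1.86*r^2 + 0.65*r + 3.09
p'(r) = 3.36*r^2 + 3.72*r + 0.65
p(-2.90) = -10.47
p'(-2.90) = 18.12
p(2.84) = 45.59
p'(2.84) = 38.32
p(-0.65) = 3.15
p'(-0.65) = -0.35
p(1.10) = 7.55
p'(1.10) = 8.81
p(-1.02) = 3.17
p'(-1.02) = 0.35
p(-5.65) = -143.21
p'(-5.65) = 86.89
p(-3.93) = -38.72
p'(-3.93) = 37.93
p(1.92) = 19.12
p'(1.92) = 20.18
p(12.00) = 2214.09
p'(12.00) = 529.13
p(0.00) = 3.09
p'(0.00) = 0.65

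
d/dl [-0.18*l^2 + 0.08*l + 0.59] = 0.08 - 0.36*l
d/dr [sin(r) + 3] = cos(r)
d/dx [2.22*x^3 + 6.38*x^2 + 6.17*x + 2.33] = 6.66*x^2 + 12.76*x + 6.17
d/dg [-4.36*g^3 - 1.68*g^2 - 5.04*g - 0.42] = -13.08*g^2 - 3.36*g - 5.04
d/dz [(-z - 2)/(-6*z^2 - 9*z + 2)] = (6*z^2 + 9*z - 3*(z + 2)*(4*z + 3) - 2)/(6*z^2 + 9*z - 2)^2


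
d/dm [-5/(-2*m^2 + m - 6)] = 5*(1 - 4*m)/(2*m^2 - m + 6)^2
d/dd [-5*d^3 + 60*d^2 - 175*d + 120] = -15*d^2 + 120*d - 175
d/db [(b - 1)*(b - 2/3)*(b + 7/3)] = 3*b^2 + 4*b/3 - 29/9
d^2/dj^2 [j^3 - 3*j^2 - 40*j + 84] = 6*j - 6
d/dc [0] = 0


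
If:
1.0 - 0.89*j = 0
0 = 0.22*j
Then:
No Solution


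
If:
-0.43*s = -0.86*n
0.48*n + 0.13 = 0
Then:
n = -0.27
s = -0.54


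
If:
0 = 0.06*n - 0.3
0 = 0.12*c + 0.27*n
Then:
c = -11.25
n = 5.00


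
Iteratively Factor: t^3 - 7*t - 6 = (t + 2)*(t^2 - 2*t - 3) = (t - 3)*(t + 2)*(t + 1)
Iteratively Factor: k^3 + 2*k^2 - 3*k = (k - 1)*(k^2 + 3*k) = (k - 1)*(k + 3)*(k)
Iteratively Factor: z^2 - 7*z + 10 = (z - 2)*(z - 5)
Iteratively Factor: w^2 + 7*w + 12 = (w + 3)*(w + 4)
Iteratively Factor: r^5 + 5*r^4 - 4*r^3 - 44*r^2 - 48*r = (r + 2)*(r^4 + 3*r^3 - 10*r^2 - 24*r) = (r + 2)^2*(r^3 + r^2 - 12*r) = (r - 3)*(r + 2)^2*(r^2 + 4*r) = r*(r - 3)*(r + 2)^2*(r + 4)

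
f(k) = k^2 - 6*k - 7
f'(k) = 2*k - 6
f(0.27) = -8.55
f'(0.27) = -5.46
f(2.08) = -15.15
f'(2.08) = -1.84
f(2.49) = -15.74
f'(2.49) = -1.02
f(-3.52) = 26.51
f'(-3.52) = -13.04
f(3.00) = -16.00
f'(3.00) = 0.00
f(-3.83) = 30.65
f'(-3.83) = -13.66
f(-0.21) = -5.70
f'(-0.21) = -6.42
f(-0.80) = -1.56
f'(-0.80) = -7.60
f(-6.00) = 65.00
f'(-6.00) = -18.00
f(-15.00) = 308.00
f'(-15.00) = -36.00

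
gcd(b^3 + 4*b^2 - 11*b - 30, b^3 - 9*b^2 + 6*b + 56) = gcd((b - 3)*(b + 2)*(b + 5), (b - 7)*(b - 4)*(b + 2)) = b + 2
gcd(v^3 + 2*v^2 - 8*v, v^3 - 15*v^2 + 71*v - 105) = 1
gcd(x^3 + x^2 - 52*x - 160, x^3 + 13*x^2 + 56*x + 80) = x^2 + 9*x + 20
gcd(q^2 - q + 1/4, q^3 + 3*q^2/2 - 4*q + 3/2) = q - 1/2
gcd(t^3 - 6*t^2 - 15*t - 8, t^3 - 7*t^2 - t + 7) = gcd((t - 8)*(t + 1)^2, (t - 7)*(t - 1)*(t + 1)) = t + 1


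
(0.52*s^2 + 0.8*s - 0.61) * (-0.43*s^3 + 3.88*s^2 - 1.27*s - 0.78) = -0.2236*s^5 + 1.6736*s^4 + 2.7059*s^3 - 3.7884*s^2 + 0.1507*s + 0.4758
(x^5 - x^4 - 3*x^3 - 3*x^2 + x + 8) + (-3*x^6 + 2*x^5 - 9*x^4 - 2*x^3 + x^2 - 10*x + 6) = -3*x^6 + 3*x^5 - 10*x^4 - 5*x^3 - 2*x^2 - 9*x + 14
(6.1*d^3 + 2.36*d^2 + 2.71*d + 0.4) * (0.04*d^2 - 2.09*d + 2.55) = 0.244*d^5 - 12.6546*d^4 + 10.731*d^3 + 0.370099999999999*d^2 + 6.0745*d + 1.02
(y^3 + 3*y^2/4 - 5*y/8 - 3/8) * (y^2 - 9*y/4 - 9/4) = y^5 - 3*y^4/2 - 73*y^3/16 - 21*y^2/32 + 9*y/4 + 27/32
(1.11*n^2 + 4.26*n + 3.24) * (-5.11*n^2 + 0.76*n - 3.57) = -5.6721*n^4 - 20.925*n^3 - 17.2815*n^2 - 12.7458*n - 11.5668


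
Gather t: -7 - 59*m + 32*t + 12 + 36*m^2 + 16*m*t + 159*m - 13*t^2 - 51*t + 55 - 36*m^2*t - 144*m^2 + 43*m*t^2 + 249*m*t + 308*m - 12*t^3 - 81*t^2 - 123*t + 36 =-108*m^2 + 408*m - 12*t^3 + t^2*(43*m - 94) + t*(-36*m^2 + 265*m - 142) + 96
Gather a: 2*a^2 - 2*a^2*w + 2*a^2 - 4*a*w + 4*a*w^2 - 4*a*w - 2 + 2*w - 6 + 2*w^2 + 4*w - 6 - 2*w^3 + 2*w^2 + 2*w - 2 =a^2*(4 - 2*w) + a*(4*w^2 - 8*w) - 2*w^3 + 4*w^2 + 8*w - 16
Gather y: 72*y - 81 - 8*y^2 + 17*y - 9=-8*y^2 + 89*y - 90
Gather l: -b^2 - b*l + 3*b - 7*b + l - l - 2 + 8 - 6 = -b^2 - b*l - 4*b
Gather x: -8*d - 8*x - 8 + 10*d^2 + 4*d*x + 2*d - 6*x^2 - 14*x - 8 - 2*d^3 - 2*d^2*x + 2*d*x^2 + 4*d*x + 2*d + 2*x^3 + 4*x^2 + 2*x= -2*d^3 + 10*d^2 - 4*d + 2*x^3 + x^2*(2*d - 2) + x*(-2*d^2 + 8*d - 20) - 16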